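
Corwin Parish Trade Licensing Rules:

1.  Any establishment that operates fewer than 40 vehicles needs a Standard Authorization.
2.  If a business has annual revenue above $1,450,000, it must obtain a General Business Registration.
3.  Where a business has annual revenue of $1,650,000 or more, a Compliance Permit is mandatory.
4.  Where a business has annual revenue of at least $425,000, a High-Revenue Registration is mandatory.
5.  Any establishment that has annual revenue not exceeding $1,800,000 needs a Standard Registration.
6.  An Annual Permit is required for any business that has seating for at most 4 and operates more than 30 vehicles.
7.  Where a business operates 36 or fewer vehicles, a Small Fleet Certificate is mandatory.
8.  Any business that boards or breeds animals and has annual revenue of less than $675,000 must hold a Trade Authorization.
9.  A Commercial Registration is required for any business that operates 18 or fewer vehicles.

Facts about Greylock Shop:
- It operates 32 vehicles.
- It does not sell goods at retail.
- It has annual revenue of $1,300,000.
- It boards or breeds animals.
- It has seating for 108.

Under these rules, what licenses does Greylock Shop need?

1. vehicles 32 < 40 → Standard Authorization required.
2. revenue $1,300,000 ≤ $1,450,000 → General Business Registration not required.
3. revenue $1,300,000 < $1,650,000 → Compliance Permit not required.
4. revenue $1,300,000 ≥ $425,000 → High-Revenue Registration required.
5. revenue $1,300,000 ≤ $1,800,000 → Standard Registration required.
6. seating 108 > 4; vehicles 32 > 30 → Annual Permit not required.
7. vehicles 32 ≤ 36 → Small Fleet Certificate required.
8. boards or breeds animals; revenue $1,300,000 ≥ $675,000 → Trade Authorization not required.
9. vehicles 32 > 18 → Commercial Registration not required.

High-Revenue Registration, Small Fleet Certificate, Standard Authorization, Standard Registration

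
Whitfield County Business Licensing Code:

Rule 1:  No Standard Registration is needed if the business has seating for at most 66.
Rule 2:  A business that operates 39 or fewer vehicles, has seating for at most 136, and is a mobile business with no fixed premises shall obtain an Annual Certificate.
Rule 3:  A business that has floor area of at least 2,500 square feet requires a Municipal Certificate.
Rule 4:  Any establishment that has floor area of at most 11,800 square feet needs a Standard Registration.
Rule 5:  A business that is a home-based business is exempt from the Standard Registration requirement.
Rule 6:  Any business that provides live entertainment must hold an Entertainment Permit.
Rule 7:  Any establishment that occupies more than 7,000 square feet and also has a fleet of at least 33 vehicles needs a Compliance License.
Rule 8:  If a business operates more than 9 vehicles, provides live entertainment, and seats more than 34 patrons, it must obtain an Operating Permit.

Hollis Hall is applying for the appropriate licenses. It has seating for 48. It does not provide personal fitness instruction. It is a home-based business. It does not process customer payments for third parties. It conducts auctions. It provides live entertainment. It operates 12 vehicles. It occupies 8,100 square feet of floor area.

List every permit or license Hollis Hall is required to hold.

Rule 1: seating 48 ≤ 66 → exempt from Standard Registration.
Rule 2: vehicles 12 ≤ 39; seating 48 ≤ 136; is a home-based business (not: is a mobile business with no fixed premises) → Annual Certificate not required.
Rule 3: floor area 8,100 square feet ≥ 2,500 square feet → Municipal Certificate required.
Rule 4: floor area 8,100 square feet ≤ 11,800 square feet → Standard Registration required.
Rule 5: is a home-based business → exempt from Standard Registration.
Rule 6: provides live entertainment → Entertainment Permit required.
Rule 7: floor area 8,100 square feet > 7,000 square feet; vehicles 12 < 33 → Compliance License not required.
Rule 8: vehicles 12 > 9; provides live entertainment; seating 48 > 34 → Operating Permit required.

Entertainment Permit, Municipal Certificate, Operating Permit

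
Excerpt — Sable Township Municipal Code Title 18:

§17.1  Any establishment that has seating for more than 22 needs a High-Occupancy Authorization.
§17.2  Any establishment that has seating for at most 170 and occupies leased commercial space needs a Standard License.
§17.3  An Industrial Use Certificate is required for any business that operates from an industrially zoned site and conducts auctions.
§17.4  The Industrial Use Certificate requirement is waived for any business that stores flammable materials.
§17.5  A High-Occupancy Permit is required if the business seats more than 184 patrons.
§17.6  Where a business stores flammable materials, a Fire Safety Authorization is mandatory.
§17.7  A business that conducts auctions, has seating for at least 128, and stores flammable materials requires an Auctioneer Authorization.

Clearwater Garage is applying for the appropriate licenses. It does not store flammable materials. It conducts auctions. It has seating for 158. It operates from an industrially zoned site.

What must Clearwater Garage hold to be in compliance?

High-Occupancy Authorization, Industrial Use Certificate

§17.1 seating 158 > 22 → High-Occupancy Authorization required.
§17.2 seating 158 ≤ 170; operates from an industrially zoned site (not: occupies leased commercial space) → Standard License not required.
§17.3 operates from an industrially zoned site; conducts auctions → Industrial Use Certificate required.
§17.4 does not store flammable materials → Industrial Use Certificate exemption does not apply.
§17.5 seating 158 ≤ 184 → High-Occupancy Permit not required.
§17.6 does not store flammable materials → Fire Safety Authorization not required.
§17.7 conducts auctions; seating 158 ≥ 128; does not store flammable materials → Auctioneer Authorization not required.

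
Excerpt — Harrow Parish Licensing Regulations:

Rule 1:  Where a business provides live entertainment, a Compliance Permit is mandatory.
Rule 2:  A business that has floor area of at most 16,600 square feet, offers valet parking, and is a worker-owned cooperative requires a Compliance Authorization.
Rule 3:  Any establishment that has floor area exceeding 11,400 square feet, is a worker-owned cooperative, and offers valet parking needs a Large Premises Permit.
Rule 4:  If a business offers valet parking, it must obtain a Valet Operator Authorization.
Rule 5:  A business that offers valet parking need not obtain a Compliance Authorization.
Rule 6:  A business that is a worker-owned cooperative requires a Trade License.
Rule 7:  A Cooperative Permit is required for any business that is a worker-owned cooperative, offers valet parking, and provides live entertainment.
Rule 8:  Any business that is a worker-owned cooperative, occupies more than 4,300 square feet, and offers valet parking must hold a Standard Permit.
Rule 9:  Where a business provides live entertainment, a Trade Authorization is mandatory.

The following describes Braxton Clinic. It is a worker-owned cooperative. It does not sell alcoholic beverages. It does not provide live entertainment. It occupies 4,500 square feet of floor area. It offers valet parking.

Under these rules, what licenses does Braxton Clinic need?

Standard Permit, Trade License, Valet Operator Authorization

Rule 1: does not provide live entertainment → Compliance Permit not required.
Rule 2: floor area 4,500 square feet ≤ 16,600 square feet; offers valet parking; is a worker-owned cooperative → Compliance Authorization required.
Rule 3: floor area 4,500 square feet ≤ 11,400 square feet; is a worker-owned cooperative; offers valet parking → Large Premises Permit not required.
Rule 4: offers valet parking → Valet Operator Authorization required.
Rule 5: offers valet parking → exempt from Compliance Authorization.
Rule 6: is a worker-owned cooperative → Trade License required.
Rule 7: is a worker-owned cooperative; offers valet parking; does not provide live entertainment → Cooperative Permit not required.
Rule 8: is a worker-owned cooperative; floor area 4,500 square feet > 4,300 square feet; offers valet parking → Standard Permit required.
Rule 9: does not provide live entertainment → Trade Authorization not required.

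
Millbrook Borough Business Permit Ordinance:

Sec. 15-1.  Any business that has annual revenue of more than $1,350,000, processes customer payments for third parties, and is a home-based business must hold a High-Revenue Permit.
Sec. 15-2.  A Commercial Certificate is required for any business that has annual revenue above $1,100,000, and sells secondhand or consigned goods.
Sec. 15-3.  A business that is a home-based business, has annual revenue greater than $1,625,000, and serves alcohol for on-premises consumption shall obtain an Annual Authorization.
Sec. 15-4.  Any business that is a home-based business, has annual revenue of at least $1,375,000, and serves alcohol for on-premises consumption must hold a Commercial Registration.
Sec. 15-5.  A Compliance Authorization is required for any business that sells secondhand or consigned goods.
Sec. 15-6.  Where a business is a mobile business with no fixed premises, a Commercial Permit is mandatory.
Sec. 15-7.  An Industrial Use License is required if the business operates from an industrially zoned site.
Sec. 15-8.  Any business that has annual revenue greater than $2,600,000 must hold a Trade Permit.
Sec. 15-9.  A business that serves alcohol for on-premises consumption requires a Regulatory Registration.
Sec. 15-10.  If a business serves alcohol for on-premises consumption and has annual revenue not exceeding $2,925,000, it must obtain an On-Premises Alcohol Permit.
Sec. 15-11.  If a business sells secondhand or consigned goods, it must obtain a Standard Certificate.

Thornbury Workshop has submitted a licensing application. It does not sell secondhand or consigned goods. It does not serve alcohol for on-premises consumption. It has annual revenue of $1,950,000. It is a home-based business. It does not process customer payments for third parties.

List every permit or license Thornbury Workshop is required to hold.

Sec. 15-1. revenue $1,950,000 > $1,350,000; does not process customer payments for third parties; is a home-based business → High-Revenue Permit not required.
Sec. 15-2. revenue $1,950,000 > $1,100,000; does not sell secondhand or consigned goods → Commercial Certificate not required.
Sec. 15-3. is a home-based business; revenue $1,950,000 > $1,625,000; does not serve alcohol for on-premises consumption → Annual Authorization not required.
Sec. 15-4. is a home-based business; revenue $1,950,000 ≥ $1,375,000; does not serve alcohol for on-premises consumption → Commercial Registration not required.
Sec. 15-5. does not sell secondhand or consigned goods → Compliance Authorization not required.
Sec. 15-6. is a home-based business (not: is a mobile business with no fixed premises) → Commercial Permit not required.
Sec. 15-7. is a home-based business (not: operates from an industrially zoned site) → Industrial Use License not required.
Sec. 15-8. revenue $1,950,000 ≤ $2,600,000 → Trade Permit not required.
Sec. 15-9. does not serve alcohol for on-premises consumption → Regulatory Registration not required.
Sec. 15-10. does not serve alcohol for on-premises consumption; revenue $1,950,000 ≤ $2,925,000 → On-Premises Alcohol Permit not required.
Sec. 15-11. does not sell secondhand or consigned goods → Standard Certificate not required.

None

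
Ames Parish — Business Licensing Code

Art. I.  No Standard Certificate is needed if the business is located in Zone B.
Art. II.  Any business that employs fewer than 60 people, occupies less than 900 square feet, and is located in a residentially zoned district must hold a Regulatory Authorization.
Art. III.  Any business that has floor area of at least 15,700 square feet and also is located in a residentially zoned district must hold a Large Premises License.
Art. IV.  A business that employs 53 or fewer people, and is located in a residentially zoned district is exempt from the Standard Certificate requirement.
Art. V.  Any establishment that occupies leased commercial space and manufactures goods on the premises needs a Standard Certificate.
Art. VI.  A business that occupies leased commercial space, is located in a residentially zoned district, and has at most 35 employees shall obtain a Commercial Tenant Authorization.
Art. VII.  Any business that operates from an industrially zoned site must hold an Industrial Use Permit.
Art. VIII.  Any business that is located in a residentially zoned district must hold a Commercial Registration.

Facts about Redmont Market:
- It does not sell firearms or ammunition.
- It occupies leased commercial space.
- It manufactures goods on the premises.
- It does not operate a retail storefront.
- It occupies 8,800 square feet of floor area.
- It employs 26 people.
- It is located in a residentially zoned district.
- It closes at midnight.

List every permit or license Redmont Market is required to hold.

Art. I. is located in a residentially zoned district (not: is located in Zone B) → Standard Certificate exemption does not apply.
Art. II. employees 26 < 60; floor area 8,800 square feet ≥ 900 square feet; is located in a residentially zoned district → Regulatory Authorization not required.
Art. III. floor area 8,800 square feet < 15,700 square feet; is located in a residentially zoned district → Large Premises License not required.
Art. IV. employees 26 ≤ 53; is located in a residentially zoned district → exempt from Standard Certificate.
Art. V. occupies leased commercial space; manufactures goods on the premises → Standard Certificate required.
Art. VI. occupies leased commercial space; is located in a residentially zoned district; employees 26 ≤ 35 → Commercial Tenant Authorization required.
Art. VII. occupies leased commercial space (not: operates from an industrially zoned site) → Industrial Use Permit not required.
Art. VIII. is located in a residentially zoned district → Commercial Registration required.

Commercial Registration, Commercial Tenant Authorization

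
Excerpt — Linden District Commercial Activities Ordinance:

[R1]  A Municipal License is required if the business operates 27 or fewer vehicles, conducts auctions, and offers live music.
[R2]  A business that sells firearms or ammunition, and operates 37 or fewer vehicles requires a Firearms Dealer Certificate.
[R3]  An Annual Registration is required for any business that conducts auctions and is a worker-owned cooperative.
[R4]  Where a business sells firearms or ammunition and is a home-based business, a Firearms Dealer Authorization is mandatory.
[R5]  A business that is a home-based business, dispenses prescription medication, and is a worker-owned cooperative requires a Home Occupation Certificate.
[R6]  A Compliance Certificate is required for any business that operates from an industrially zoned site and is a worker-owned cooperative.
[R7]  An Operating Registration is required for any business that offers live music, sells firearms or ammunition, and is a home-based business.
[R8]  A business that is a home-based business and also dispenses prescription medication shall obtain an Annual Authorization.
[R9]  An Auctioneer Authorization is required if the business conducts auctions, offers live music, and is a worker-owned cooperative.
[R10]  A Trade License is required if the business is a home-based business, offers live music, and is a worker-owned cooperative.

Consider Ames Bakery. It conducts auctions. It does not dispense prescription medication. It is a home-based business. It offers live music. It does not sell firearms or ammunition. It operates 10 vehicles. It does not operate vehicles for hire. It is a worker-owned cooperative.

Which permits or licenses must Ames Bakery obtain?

Annual Registration, Auctioneer Authorization, Municipal License, Trade License

[R1] vehicles 10 ≤ 27; conducts auctions; offers live music → Municipal License required.
[R2] does not sell firearms or ammunition; vehicles 10 ≤ 37 → Firearms Dealer Certificate not required.
[R3] conducts auctions; is a worker-owned cooperative → Annual Registration required.
[R4] does not sell firearms or ammunition; is a home-based business → Firearms Dealer Authorization not required.
[R5] is a home-based business; does not dispense prescription medication; is a worker-owned cooperative → Home Occupation Certificate not required.
[R6] is a home-based business (not: operates from an industrially zoned site); is a worker-owned cooperative → Compliance Certificate not required.
[R7] offers live music; does not sell firearms or ammunition; is a home-based business → Operating Registration not required.
[R8] is a home-based business; does not dispense prescription medication → Annual Authorization not required.
[R9] conducts auctions; offers live music; is a worker-owned cooperative → Auctioneer Authorization required.
[R10] is a home-based business; offers live music; is a worker-owned cooperative → Trade License required.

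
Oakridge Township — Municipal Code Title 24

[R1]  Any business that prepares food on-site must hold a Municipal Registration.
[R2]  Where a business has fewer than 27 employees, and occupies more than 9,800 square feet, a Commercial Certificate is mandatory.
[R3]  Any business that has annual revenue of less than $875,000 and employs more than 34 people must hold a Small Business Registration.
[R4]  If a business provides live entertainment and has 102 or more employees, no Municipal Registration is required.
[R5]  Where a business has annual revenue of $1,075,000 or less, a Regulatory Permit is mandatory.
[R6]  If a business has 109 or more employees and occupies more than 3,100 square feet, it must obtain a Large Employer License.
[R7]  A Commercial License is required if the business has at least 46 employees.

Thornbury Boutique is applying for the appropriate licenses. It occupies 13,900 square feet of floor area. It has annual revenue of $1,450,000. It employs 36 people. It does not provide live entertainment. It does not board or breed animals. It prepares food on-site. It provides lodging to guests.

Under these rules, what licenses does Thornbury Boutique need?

Municipal Registration

[R1] prepares food on-site → Municipal Registration required.
[R2] employees 36 ≥ 27; floor area 13,900 square feet > 9,800 square feet → Commercial Certificate not required.
[R3] revenue $1,450,000 ≥ $875,000; employees 36 > 34 → Small Business Registration not required.
[R4] does not provide live entertainment; employees 36 < 102 → Municipal Registration exemption does not apply.
[R5] revenue $1,450,000 > $1,075,000 → Regulatory Permit not required.
[R6] employees 36 < 109; floor area 13,900 square feet > 3,100 square feet → Large Employer License not required.
[R7] employees 36 < 46 → Commercial License not required.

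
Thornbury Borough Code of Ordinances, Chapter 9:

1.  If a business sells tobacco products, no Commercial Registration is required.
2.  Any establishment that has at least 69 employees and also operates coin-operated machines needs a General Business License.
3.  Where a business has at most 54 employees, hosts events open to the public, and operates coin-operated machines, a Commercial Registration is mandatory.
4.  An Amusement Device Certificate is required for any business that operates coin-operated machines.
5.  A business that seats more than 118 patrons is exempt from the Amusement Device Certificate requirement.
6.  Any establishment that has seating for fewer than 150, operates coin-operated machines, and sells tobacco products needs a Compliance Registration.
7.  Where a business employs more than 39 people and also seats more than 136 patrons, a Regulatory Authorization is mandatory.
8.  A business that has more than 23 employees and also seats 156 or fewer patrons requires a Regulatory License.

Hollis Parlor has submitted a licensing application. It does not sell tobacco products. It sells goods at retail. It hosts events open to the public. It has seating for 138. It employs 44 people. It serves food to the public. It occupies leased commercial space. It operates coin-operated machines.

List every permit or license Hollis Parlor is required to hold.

1. does not sell tobacco products → Commercial Registration exemption does not apply.
2. employees 44 < 69; operates coin-operated machines → General Business License not required.
3. employees 44 ≤ 54; hosts events open to the public; operates coin-operated machines → Commercial Registration required.
4. operates coin-operated machines → Amusement Device Certificate required.
5. seating 138 > 118 → exempt from Amusement Device Certificate.
6. seating 138 < 150; operates coin-operated machines; does not sell tobacco products → Compliance Registration not required.
7. employees 44 > 39; seating 138 > 136 → Regulatory Authorization required.
8. employees 44 > 23; seating 138 ≤ 156 → Regulatory License required.

Commercial Registration, Regulatory Authorization, Regulatory License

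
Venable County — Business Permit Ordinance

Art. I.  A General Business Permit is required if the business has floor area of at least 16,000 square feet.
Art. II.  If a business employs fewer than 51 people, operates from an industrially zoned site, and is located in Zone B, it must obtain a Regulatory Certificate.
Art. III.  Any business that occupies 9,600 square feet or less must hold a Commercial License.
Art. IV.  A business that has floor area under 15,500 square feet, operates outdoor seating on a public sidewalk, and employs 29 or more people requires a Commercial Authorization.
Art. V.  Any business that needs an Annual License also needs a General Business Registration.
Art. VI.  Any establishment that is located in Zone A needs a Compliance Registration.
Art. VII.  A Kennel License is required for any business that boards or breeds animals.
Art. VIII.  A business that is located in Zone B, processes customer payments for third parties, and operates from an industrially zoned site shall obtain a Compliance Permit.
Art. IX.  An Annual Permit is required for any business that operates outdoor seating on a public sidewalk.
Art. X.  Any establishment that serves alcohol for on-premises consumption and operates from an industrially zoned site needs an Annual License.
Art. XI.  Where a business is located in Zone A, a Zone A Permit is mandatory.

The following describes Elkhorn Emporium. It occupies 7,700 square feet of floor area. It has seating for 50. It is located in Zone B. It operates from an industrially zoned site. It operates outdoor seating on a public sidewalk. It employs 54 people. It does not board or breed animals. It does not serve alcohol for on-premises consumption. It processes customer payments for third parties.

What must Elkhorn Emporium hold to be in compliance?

Art. I. floor area 7,700 square feet < 16,000 square feet → General Business Permit not required.
Art. II. employees 54 ≥ 51; operates from an industrially zoned site; is located in Zone B → Regulatory Certificate not required.
Art. III. floor area 7,700 square feet ≤ 9,600 square feet → Commercial License required.
Art. IV. floor area 7,700 square feet < 15,500 square feet; operates outdoor seating on a public sidewalk; employees 54 ≥ 29 → Commercial Authorization required.
Art. V. Annual License is not required → no effect.
Art. VI. is located in Zone B (not: is located in Zone A) → Compliance Registration not required.
Art. VII. does not board or breed animals → Kennel License not required.
Art. VIII. is located in Zone B; processes customer payments for third parties; operates from an industrially zoned site → Compliance Permit required.
Art. IX. operates outdoor seating on a public sidewalk → Annual Permit required.
Art. X. does not serve alcohol for on-premises consumption; operates from an industrially zoned site → Annual License not required.
Art. XI. is located in Zone B (not: is located in Zone A) → Zone A Permit not required.

Annual Permit, Commercial Authorization, Commercial License, Compliance Permit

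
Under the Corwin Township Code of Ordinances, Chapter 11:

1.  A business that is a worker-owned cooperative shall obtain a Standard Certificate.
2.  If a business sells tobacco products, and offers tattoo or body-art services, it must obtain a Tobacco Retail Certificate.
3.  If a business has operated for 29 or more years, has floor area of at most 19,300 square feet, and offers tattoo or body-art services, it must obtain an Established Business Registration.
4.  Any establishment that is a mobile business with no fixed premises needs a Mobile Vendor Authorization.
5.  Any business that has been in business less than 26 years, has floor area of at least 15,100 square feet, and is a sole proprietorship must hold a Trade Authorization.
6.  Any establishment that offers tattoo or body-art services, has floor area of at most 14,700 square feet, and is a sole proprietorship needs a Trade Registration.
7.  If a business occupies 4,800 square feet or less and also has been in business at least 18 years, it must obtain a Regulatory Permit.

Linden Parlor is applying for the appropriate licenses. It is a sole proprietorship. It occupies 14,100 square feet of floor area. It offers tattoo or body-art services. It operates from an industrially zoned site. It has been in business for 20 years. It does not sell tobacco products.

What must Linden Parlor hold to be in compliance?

1. is a sole proprietorship (not: is a worker-owned cooperative) → Standard Certificate not required.
2. does not sell tobacco products; offers tattoo or body-art services → Tobacco Retail Certificate not required.
3. years in business 20 < 29; floor area 14,100 square feet ≤ 19,300 square feet; offers tattoo or body-art services → Established Business Registration not required.
4. operates from an industrially zoned site (not: is a mobile business with no fixed premises) → Mobile Vendor Authorization not required.
5. years in business 20 < 26; floor area 14,100 square feet < 15,100 square feet; is a sole proprietorship → Trade Authorization not required.
6. offers tattoo or body-art services; floor area 14,100 square feet ≤ 14,700 square feet; is a sole proprietorship → Trade Registration required.
7. floor area 14,100 square feet > 4,800 square feet; years in business 20 ≥ 18 → Regulatory Permit not required.

Trade Registration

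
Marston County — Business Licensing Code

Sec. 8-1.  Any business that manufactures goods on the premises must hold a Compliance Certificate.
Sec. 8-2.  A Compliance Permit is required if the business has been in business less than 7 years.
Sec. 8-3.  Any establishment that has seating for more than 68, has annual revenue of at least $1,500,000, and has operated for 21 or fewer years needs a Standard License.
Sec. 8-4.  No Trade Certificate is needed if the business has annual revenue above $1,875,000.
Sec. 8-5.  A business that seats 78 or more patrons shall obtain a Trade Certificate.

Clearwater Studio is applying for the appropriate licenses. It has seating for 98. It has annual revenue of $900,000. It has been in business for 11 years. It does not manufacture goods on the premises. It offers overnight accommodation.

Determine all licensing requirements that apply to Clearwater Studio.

Trade Certificate

Sec. 8-1. does not manufacture goods on the premises → Compliance Certificate not required.
Sec. 8-2. years in business 11 ≥ 7 → Compliance Permit not required.
Sec. 8-3. seating 98 > 68; revenue $900,000 < $1,500,000; years in business 11 ≤ 21 → Standard License not required.
Sec. 8-4. revenue $900,000 ≤ $1,875,000 → Trade Certificate exemption does not apply.
Sec. 8-5. seating 98 ≥ 78 → Trade Certificate required.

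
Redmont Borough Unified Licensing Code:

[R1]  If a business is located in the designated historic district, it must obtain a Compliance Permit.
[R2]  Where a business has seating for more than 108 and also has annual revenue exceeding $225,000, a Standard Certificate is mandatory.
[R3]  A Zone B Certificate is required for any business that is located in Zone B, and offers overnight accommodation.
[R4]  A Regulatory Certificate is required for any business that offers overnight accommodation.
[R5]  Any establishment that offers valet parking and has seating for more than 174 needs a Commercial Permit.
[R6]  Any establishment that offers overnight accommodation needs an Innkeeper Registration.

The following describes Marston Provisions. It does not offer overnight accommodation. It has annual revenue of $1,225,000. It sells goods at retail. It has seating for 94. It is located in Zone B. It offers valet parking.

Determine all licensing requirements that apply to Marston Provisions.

None

[R1] is located in Zone B (not: is located in the designated historic district) → Compliance Permit not required.
[R2] seating 94 ≤ 108; revenue $1,225,000 > $225,000 → Standard Certificate not required.
[R3] is located in Zone B; does not offer overnight accommodation → Zone B Certificate not required.
[R4] does not offer overnight accommodation → Regulatory Certificate not required.
[R5] offers valet parking; seating 94 ≤ 174 → Commercial Permit not required.
[R6] does not offer overnight accommodation → Innkeeper Registration not required.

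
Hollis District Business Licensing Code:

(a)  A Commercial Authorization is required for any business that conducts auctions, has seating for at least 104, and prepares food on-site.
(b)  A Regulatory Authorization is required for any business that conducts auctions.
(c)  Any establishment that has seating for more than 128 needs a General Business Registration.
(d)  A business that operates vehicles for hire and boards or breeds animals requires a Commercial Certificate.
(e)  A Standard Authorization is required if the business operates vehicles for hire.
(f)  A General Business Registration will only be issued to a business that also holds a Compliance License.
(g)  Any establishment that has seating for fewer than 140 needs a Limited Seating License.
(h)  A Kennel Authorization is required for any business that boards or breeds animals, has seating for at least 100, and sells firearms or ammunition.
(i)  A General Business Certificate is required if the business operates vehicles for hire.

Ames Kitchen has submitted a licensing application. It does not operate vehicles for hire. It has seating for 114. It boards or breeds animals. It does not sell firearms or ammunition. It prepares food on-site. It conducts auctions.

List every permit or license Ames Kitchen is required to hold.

(a) conducts auctions; seating 114 ≥ 104; prepares food on-site → Commercial Authorization required.
(b) conducts auctions → Regulatory Authorization required.
(c) seating 114 ≤ 128 → General Business Registration not required.
(d) does not operate vehicles for hire; boards or breeds animals → Commercial Certificate not required.
(e) does not operate vehicles for hire → Standard Authorization not required.
(f) General Business Registration is not required → no effect.
(g) seating 114 < 140 → Limited Seating License required.
(h) boards or breeds animals; seating 114 ≥ 100; does not sell firearms or ammunition → Kennel Authorization not required.
(i) does not operate vehicles for hire → General Business Certificate not required.

Commercial Authorization, Limited Seating License, Regulatory Authorization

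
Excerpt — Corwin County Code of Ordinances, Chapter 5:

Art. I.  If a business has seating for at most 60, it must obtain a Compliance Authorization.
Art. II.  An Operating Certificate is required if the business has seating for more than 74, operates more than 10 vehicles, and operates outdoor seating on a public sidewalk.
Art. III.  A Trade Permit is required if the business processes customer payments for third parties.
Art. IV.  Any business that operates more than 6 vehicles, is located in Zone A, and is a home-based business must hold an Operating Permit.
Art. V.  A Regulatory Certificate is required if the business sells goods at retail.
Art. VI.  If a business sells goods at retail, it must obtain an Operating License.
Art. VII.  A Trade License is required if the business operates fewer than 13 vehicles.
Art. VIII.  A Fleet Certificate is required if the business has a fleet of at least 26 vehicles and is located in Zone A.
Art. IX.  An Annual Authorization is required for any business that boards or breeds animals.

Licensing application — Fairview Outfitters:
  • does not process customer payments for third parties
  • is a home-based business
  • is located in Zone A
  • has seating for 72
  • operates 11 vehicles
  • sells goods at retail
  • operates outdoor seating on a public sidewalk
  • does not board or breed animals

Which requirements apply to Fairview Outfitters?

Art. I. seating 72 > 60 → Compliance Authorization not required.
Art. II. seating 72 ≤ 74; vehicles 11 > 10; operates outdoor seating on a public sidewalk → Operating Certificate not required.
Art. III. does not process customer payments for third parties → Trade Permit not required.
Art. IV. vehicles 11 > 6; is located in Zone A; is a home-based business → Operating Permit required.
Art. V. sells goods at retail → Regulatory Certificate required.
Art. VI. sells goods at retail → Operating License required.
Art. VII. vehicles 11 < 13 → Trade License required.
Art. VIII. vehicles 11 < 26; is located in Zone A → Fleet Certificate not required.
Art. IX. does not board or breed animals → Annual Authorization not required.

Operating License, Operating Permit, Regulatory Certificate, Trade License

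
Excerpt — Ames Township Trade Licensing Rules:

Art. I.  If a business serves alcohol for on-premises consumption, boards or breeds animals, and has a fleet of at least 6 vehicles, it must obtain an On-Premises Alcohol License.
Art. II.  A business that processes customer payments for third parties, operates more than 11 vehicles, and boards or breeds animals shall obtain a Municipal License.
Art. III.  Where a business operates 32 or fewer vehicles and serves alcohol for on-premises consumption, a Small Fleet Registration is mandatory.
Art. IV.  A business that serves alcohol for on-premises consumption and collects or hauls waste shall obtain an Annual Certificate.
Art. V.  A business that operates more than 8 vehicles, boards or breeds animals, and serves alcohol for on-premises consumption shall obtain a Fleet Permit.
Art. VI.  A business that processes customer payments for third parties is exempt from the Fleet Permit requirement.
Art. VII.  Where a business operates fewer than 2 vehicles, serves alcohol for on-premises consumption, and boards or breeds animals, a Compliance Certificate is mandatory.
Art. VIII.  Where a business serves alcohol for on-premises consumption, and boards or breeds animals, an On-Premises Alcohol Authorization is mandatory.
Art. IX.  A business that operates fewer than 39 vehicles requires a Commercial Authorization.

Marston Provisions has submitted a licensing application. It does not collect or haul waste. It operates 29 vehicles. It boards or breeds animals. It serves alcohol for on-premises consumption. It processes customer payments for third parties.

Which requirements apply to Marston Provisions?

Commercial Authorization, Municipal License, On-Premises Alcohol Authorization, On-Premises Alcohol License, Small Fleet Registration

Art. I. serves alcohol for on-premises consumption; boards or breeds animals; vehicles 29 ≥ 6 → On-Premises Alcohol License required.
Art. II. processes customer payments for third parties; vehicles 29 > 11; boards or breeds animals → Municipal License required.
Art. III. vehicles 29 ≤ 32; serves alcohol for on-premises consumption → Small Fleet Registration required.
Art. IV. serves alcohol for on-premises consumption; does not collect or haul waste → Annual Certificate not required.
Art. V. vehicles 29 > 8; boards or breeds animals; serves alcohol for on-premises consumption → Fleet Permit required.
Art. VI. processes customer payments for third parties → exempt from Fleet Permit.
Art. VII. vehicles 29 ≥ 2; serves alcohol for on-premises consumption; boards or breeds animals → Compliance Certificate not required.
Art. VIII. serves alcohol for on-premises consumption; boards or breeds animals → On-Premises Alcohol Authorization required.
Art. IX. vehicles 29 < 39 → Commercial Authorization required.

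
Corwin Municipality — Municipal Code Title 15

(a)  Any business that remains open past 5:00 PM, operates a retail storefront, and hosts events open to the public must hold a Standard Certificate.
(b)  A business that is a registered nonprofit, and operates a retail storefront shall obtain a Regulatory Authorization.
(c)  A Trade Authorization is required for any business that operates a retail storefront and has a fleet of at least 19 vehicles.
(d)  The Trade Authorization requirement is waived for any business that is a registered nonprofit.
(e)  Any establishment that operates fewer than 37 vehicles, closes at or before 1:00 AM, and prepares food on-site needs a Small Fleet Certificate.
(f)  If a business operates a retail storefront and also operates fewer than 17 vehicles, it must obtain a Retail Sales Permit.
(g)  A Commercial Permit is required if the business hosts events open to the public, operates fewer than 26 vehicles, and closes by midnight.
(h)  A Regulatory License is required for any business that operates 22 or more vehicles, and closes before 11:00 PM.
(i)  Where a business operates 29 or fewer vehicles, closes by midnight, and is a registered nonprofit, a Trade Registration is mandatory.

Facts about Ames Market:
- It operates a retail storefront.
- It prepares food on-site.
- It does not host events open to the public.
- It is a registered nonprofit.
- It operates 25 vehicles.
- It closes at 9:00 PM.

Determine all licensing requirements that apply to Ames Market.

Regulatory Authorization, Regulatory License, Small Fleet Certificate, Trade Registration

(a) closes 9:00 PM, after 5:00 PM; operates a retail storefront; does not host events open to the public → Standard Certificate not required.
(b) is a registered nonprofit; operates a retail storefront → Regulatory Authorization required.
(c) operates a retail storefront; vehicles 25 ≥ 19 → Trade Authorization required.
(d) is a registered nonprofit → exempt from Trade Authorization.
(e) vehicles 25 < 37; closes 9:00 PM, at/before 1:00 AM; prepares food on-site → Small Fleet Certificate required.
(f) operates a retail storefront; vehicles 25 ≥ 17 → Retail Sales Permit not required.
(g) does not host events open to the public; vehicles 25 < 26; closes 9:00 PM, at/before midnight → Commercial Permit not required.
(h) vehicles 25 ≥ 22; closes 9:00 PM, at/before 11:00 PM → Regulatory License required.
(i) vehicles 25 ≤ 29; closes 9:00 PM, at/before midnight; is a registered nonprofit → Trade Registration required.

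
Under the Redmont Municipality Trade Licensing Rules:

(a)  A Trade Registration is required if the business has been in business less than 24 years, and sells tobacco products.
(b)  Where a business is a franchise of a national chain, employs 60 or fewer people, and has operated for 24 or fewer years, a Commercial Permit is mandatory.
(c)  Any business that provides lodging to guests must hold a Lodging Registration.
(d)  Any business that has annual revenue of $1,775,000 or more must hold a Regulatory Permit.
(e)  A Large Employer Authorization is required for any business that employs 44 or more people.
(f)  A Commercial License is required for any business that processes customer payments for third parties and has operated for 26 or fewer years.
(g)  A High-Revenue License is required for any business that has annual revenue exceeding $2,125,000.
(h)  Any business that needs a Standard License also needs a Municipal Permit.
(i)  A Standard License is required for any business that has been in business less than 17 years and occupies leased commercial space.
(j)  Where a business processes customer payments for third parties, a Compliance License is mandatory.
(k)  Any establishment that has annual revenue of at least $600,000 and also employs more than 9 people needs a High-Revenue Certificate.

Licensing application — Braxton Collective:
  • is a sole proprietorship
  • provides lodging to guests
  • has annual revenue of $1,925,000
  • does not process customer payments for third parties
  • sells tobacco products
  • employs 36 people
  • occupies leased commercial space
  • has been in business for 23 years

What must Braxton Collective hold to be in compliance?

(a) years in business 23 < 24; sells tobacco products → Trade Registration required.
(b) is a sole proprietorship (not: is a franchise of a national chain); employees 36 ≤ 60; years in business 23 ≤ 24 → Commercial Permit not required.
(c) provides lodging to guests → Lodging Registration required.
(d) revenue $1,925,000 ≥ $1,775,000 → Regulatory Permit required.
(e) employees 36 < 44 → Large Employer Authorization not required.
(f) does not process customer payments for third parties; years in business 23 ≤ 26 → Commercial License not required.
(g) revenue $1,925,000 ≤ $2,125,000 → High-Revenue License not required.
(h) Standard License is not required → no effect.
(i) years in business 23 ≥ 17; occupies leased commercial space → Standard License not required.
(j) does not process customer payments for third parties → Compliance License not required.
(k) revenue $1,925,000 ≥ $600,000; employees 36 > 9 → High-Revenue Certificate required.

High-Revenue Certificate, Lodging Registration, Regulatory Permit, Trade Registration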